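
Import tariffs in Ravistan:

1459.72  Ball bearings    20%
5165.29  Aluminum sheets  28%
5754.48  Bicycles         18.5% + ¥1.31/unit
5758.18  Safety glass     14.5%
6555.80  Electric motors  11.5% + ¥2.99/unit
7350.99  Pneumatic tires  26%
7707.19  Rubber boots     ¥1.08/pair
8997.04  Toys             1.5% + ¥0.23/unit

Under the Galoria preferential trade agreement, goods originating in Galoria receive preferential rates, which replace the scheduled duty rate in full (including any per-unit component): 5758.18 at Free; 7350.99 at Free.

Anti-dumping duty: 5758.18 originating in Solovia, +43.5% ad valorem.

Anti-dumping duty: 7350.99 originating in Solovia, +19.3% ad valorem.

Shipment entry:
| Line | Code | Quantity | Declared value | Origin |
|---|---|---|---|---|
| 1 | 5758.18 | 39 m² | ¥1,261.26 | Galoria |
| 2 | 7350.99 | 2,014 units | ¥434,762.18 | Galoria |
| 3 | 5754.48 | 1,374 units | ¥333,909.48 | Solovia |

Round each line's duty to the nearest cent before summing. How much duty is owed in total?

Line 1 (5758.18, Galoria, 39 m², ¥1,261.26):
Base rate for 5758.18 is 14.5%.
Origin Galoria qualifies under the Ravistan–Galoria agreement and 5758.18 is covered: preferential rate Free applies instead.
The additional-duty order on 5758.18 targets Solovia, not Galoria; it does not apply.
Duty = ¥1,261.26 × 0% = ¥0.00.
Line 2 (7350.99, Galoria, 2,014 units, ¥434,762.18):
Base rate for 7350.99 is 26%.
Origin Galoria qualifies under the Ravistan–Galoria agreement and 7350.99 is covered: preferential rate Free applies instead.
The additional-duty order on 7350.99 targets Solovia, not Galoria; it does not apply.
Duty = ¥434,762.18 × 0% = ¥0.00.
Line 3 (5754.48, Solovia, 1,374 units, ¥333,909.48):
Base rate for 5754.48 is 18.5% + ¥1.31/unit.
Duty = ¥333,909.48 × 18.5% + 1,374 × ¥1.31 = ¥63,573.19.
Total = ¥0.00 + ¥0.00 + ¥63,573.19 = ¥63,573.19.

¥63,573.19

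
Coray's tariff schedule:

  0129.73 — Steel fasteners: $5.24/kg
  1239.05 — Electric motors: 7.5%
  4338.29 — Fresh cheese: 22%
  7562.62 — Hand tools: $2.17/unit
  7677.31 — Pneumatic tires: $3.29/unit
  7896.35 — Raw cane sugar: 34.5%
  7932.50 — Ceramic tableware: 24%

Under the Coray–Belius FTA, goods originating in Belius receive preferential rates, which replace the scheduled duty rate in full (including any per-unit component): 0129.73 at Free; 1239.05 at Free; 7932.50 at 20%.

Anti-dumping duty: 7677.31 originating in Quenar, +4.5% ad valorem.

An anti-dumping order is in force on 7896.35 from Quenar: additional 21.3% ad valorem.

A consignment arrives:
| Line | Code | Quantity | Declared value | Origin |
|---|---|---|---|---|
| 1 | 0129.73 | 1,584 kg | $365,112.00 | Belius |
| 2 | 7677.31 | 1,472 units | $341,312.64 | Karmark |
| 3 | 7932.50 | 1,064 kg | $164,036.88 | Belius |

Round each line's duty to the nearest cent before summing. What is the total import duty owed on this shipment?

Line 1 (0129.73, Belius, 1,584 kg, $365,112.00):
Base rate for 0129.73 is $5.24/kg.
Origin Belius qualifies under the Coray–Belius agreement and 0129.73 is covered: preferential rate Free applies instead.
Duty = $365,112.00 × 0% = $0.00.
Line 2 (7677.31, Karmark, 1,472 units, $341,312.64):
Base rate for 7677.31 is $3.29/unit.
The additional-duty order on 7677.31 targets Quenar, not Karmark; it does not apply.
Duty = 1,472 × $3.29 = $4,842.88.
Line 3 (7932.50, Belius, 1,064 kg, $164,036.88):
Base rate for 7932.50 is 24%.
Origin Belius qualifies under the Coray–Belius agreement and 7932.50 is covered: preferential rate 20% applies instead.
Duty = $164,036.88 × 20% = $32,807.38.
Total = $0.00 + $4,842.88 + $32,807.38 = $37,650.26.

$37,650.26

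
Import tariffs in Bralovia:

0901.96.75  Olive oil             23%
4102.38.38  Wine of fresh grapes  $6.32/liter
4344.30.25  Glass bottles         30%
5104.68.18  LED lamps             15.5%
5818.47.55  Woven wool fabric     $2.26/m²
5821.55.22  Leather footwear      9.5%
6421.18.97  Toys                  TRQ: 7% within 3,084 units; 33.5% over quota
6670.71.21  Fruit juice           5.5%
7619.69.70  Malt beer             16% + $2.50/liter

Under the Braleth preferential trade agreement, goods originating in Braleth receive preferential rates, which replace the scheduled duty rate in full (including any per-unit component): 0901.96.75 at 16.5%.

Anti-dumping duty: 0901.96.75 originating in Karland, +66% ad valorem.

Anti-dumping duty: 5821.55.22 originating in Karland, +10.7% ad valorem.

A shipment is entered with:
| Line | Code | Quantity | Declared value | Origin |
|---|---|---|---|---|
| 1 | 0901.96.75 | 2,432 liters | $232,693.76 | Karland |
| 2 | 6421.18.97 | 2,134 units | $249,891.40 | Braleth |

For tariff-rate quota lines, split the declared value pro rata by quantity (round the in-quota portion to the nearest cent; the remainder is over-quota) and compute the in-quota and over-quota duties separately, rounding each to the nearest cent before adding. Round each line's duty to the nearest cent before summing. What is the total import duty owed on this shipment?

$224,589.85

Line 1 (0901.96.75, Karland, 2,432 liters, $232,693.76):
Base rate for 0901.96.75 is 23%.
0901.96.75 has an FTA preferential rate, but origin Karland is not Braleth; base rate stands.
Additional duty on 0901.96.75 from Karland: +66%. Applied ad valorem rate: 23% + 66% = 89%.
Duty = $232,693.76 × 89% = $207,097.45.
Line 2 (6421.18.97, Braleth, 2,134 units, $249,891.40):
Code 6421.18.97 is under a tariff-rate quota (threshold 3,084 units). Quantity 2,134 units is within the quota, so the in-quota rate 7% applies to the full value.
Duty = $249,891.40 × 7% = $17,492.40.
Total = $207,097.45 + $17,492.40 = $224,589.85.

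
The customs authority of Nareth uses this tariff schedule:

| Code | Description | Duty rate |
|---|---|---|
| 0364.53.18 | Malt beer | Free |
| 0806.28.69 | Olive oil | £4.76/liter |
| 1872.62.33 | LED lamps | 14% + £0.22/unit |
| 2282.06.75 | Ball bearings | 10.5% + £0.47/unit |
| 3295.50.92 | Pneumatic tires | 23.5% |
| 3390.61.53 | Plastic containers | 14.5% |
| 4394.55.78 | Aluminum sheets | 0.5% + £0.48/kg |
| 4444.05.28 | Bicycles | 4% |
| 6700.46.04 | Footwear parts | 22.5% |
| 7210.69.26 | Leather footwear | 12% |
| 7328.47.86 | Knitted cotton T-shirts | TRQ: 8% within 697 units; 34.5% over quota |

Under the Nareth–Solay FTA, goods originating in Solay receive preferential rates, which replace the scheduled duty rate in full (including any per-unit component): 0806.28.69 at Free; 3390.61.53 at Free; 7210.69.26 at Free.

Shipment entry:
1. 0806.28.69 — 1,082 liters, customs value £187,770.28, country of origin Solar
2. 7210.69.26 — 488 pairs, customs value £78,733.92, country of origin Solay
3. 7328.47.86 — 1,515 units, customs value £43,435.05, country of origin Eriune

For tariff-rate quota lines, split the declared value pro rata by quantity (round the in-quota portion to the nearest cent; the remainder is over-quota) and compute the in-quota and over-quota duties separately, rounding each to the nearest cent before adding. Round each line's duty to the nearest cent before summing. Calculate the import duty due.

£14,839.92

Line 1 (0806.28.69, Solar, 1,082 liters, £187,770.28):
Base rate for 0806.28.69 is £4.76/liter.
0806.28.69 has an FTA preferential rate, but origin Solar is not Solay; base rate stands.
Duty = 1,082 × £4.76 = £5,150.32.
Line 2 (7210.69.26, Solay, 488 pairs, £78,733.92):
Base rate for 7210.69.26 is 12%.
Origin Solay qualifies under the Nareth–Solay agreement and 7210.69.26 is covered: preferential rate Free applies instead.
Duty = £78,733.92 × 0% = £0.00.
Line 3 (7328.47.86, Eriune, 1,515 units, £43,435.05):
Code 7328.47.86 is under a tariff-rate quota (threshold 697 units). In-quota: 697 units at 8%; over-quota: 818 units at 34.5%.
Pro-rata value split: in-quota = £43,435.05 × 697/1,515 = £19,982.99; over-quota = £43,435.05 − £19,982.99 = £23,452.06.
In-quota duty = £19,982.99 × 8% = £1,598.64. Over-quota duty = £23,452.06 × 34.5% = £8,090.96.
Line duty = £1,598.64 + £8,090.96 = £9,689.60.
Total = £5,150.32 + £0.00 + £9,689.60 = £14,839.92.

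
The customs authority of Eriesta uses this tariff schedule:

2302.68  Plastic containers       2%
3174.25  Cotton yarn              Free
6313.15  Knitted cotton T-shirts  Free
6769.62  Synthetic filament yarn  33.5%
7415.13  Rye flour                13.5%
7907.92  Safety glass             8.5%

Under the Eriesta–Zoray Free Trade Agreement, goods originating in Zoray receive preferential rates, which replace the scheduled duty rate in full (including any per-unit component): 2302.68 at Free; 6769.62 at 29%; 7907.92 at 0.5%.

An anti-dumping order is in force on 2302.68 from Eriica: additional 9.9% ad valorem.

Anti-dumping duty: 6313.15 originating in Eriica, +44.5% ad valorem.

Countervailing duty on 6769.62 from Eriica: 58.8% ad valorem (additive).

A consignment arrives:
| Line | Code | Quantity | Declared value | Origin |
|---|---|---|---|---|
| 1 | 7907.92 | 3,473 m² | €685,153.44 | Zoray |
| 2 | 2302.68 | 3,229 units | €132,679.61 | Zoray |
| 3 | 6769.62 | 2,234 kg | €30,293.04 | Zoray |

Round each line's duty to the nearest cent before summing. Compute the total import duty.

€12,210.75

Line 1 (7907.92, Zoray, 3,473 m², €685,153.44):
Base rate for 7907.92 is 8.5%.
Origin Zoray qualifies under the Eriesta–Zoray agreement and 7907.92 is covered: preferential rate 0.5% applies instead.
Duty = €685,153.44 × 0.5% = €3,425.77.
Line 2 (2302.68, Zoray, 3,229 units, €132,679.61):
Base rate for 2302.68 is 2%.
Origin Zoray qualifies under the Eriesta–Zoray agreement and 2302.68 is covered: preferential rate Free applies instead.
The additional-duty order on 2302.68 targets Eriica, not Zoray; it does not apply.
Duty = €132,679.61 × 0% = €0.00.
Line 3 (6769.62, Zoray, 2,234 kg, €30,293.04):
Base rate for 6769.62 is 33.5%.
Origin Zoray qualifies under the Eriesta–Zoray agreement and 6769.62 is covered: preferential rate 29% applies instead.
The additional-duty order on 6769.62 targets Eriica, not Zoray; it does not apply.
Duty = €30,293.04 × 29% = €8,784.98.
Total = €3,425.77 + €0.00 + €8,784.98 = €12,210.75.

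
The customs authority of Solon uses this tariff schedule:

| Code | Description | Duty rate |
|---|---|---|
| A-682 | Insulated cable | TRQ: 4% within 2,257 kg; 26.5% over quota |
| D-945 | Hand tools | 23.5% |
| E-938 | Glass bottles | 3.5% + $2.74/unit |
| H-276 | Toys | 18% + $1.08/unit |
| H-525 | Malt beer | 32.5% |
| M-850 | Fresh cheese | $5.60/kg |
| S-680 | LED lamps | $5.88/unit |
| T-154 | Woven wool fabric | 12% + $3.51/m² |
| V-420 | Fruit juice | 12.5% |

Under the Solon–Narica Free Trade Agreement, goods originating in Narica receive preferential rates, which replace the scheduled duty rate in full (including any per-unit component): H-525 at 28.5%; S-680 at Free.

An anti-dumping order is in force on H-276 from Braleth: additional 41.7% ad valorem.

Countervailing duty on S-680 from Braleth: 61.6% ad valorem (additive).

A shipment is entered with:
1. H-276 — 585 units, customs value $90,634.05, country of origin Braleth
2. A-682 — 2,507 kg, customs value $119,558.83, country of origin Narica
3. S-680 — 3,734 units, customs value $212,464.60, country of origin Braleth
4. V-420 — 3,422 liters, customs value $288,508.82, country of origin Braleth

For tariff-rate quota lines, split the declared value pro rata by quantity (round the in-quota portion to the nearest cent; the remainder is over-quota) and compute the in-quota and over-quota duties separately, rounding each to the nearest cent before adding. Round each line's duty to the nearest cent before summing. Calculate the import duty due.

$251,102.95

Line 1 (H-276, Braleth, 585 units, $90,634.05):
Base rate for H-276 is 18% + $1.08/unit.
Additional duty on H-276 from Braleth: +41.7%. Applied ad valorem rate: 18% + 41.7% = 59.7%.
Duty = $90,634.05 × 59.7% + 585 × $1.08 = $54,740.33.
Line 2 (A-682, Narica, 2,507 kg, $119,558.83):
Code A-682 is under a tariff-rate quota (threshold 2,257 kg). In-quota: 2,257 kg at 4%; over-quota: 250 kg at 26.5%.
Pro-rata value split: in-quota = $119,558.83 × 2,257/2,507 = $107,636.33; over-quota = $119,558.83 − $107,636.33 = $11,922.50.
In-quota duty = $107,636.33 × 4% = $4,305.45. Over-quota duty = $11,922.50 × 26.5% = $3,159.46.
Line duty = $4,305.45 + $3,159.46 = $7,464.91.
Line 3 (S-680, Braleth, 3,734 units, $212,464.60):
Base rate for S-680 is $5.88/unit.
S-680 has an FTA preferential rate, but origin Braleth is not Narica; base rate stands.
Additional duty on S-680 from Braleth: +61.6% ad valorem. Applied ad valorem rate = 61.6%.
Duty = $212,464.60 × 61.6% + 3,734 × $5.88 = $152,834.11.
Line 4 (V-420, Braleth, 3,422 liters, $288,508.82):
Base rate for V-420 is 12.5%.
Duty = $288,508.82 × 12.5% = $36,063.60.
Total = $54,740.33 + $7,464.91 + $152,834.11 + $36,063.60 = $251,102.95.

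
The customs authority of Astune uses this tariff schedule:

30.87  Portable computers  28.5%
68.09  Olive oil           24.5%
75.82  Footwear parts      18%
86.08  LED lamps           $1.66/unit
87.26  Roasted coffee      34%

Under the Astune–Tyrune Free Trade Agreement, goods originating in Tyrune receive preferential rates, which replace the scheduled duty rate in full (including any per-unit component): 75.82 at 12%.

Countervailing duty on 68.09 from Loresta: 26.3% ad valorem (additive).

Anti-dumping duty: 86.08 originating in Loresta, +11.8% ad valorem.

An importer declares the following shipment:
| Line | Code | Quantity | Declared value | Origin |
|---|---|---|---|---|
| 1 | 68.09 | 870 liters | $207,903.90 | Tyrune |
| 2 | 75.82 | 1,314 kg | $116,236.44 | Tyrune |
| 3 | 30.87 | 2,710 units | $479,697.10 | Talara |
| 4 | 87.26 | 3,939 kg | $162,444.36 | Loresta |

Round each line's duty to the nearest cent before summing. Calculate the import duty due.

Line 1 (68.09, Tyrune, 870 liters, $207,903.90):
Base rate for 68.09 is 24.5%.
Origin Tyrune is the FTA partner but 68.09 is not on the preference list; base rate stands.
The additional-duty order on 68.09 targets Loresta, not Tyrune; it does not apply.
Duty = $207,903.90 × 24.5% = $50,936.46.
Line 2 (75.82, Tyrune, 1,314 kg, $116,236.44):
Base rate for 75.82 is 18%.
Origin Tyrune qualifies under the Astune–Tyrune agreement and 75.82 is covered: preferential rate 12% applies instead.
Duty = $116,236.44 × 12% = $13,948.37.
Line 3 (30.87, Talara, 2,710 units, $479,697.10):
Base rate for 30.87 is 28.5%.
Duty = $479,697.10 × 28.5% = $136,713.67.
Line 4 (87.26, Loresta, 3,939 kg, $162,444.36):
Base rate for 87.26 is 34%.
Duty = $162,444.36 × 34% = $55,231.08.
Total = $50,936.46 + $13,948.37 + $136,713.67 + $55,231.08 = $256,829.58.

$256,829.58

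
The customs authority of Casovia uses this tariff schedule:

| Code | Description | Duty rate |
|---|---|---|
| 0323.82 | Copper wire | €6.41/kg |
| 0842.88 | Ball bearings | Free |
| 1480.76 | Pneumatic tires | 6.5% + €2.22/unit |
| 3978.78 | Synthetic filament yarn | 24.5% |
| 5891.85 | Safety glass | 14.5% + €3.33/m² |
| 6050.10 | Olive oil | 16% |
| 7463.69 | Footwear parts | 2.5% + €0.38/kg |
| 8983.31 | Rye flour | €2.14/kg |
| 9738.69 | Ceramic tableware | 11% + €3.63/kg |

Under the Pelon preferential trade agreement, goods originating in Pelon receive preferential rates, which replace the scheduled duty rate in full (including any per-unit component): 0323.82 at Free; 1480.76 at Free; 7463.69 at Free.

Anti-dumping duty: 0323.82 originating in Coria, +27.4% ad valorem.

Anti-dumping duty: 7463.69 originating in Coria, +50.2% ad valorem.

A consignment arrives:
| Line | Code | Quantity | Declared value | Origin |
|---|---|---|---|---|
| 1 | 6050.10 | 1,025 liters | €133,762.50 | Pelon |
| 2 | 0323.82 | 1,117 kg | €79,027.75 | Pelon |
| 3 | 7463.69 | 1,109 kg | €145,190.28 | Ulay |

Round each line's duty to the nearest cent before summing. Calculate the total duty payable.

€25,453.18

Line 1 (6050.10, Pelon, 1,025 liters, €133,762.50):
Base rate for 6050.10 is 16%.
Origin Pelon is the FTA partner but 6050.10 is not on the preference list; base rate stands.
Duty = €133,762.50 × 16% = €21,402.00.
Line 2 (0323.82, Pelon, 1,117 kg, €79,027.75):
Base rate for 0323.82 is €6.41/kg.
Origin Pelon qualifies under the Casovia–Pelon agreement and 0323.82 is covered: preferential rate Free applies instead.
The additional-duty order on 0323.82 targets Coria, not Pelon; it does not apply.
Duty = €79,027.75 × 0% = €0.00.
Line 3 (7463.69, Ulay, 1,109 kg, €145,190.28):
Base rate for 7463.69 is 2.5% + €0.38/kg.
7463.69 has an FTA preferential rate, but origin Ulay is not Pelon; base rate stands.
The additional-duty order on 7463.69 targets Coria, not Ulay; it does not apply.
Duty = €145,190.28 × 2.5% + 1,109 × €0.38 = €4,051.18.
Total = €21,402.00 + €0.00 + €4,051.18 = €25,453.18.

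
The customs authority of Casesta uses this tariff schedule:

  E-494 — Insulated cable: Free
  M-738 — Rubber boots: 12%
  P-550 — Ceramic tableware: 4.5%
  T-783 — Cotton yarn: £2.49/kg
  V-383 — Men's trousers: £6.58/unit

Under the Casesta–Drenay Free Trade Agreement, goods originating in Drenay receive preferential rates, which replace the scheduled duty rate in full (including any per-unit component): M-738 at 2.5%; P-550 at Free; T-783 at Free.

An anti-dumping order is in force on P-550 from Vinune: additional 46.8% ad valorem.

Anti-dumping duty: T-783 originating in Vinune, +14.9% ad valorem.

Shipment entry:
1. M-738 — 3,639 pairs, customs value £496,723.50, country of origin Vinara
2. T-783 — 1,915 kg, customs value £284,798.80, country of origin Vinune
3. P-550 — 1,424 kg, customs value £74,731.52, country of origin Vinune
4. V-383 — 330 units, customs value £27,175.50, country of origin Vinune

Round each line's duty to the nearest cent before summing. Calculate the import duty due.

Line 1 (M-738, Vinara, 3,639 pairs, £496,723.50):
Base rate for M-738 is 12%.
M-738 has an FTA preferential rate, but origin Vinara is not Drenay; base rate stands.
Duty = £496,723.50 × 12% = £59,606.82.
Line 2 (T-783, Vinune, 1,915 kg, £284,798.80):
Base rate for T-783 is £2.49/kg.
T-783 has an FTA preferential rate, but origin Vinune is not Drenay; base rate stands.
Additional duty on T-783 from Vinune: +14.9% ad valorem. Applied ad valorem rate = 14.9%.
Duty = £284,798.80 × 14.9% + 1,915 × £2.49 = £47,203.37.
Line 3 (P-550, Vinune, 1,424 kg, £74,731.52):
Base rate for P-550 is 4.5%.
P-550 has an FTA preferential rate, but origin Vinune is not Drenay; base rate stands.
Additional duty on P-550 from Vinune: +46.8%. Applied ad valorem rate: 4.5% + 46.8% = 51.3%.
Duty = £74,731.52 × 51.3% = £38,337.27.
Line 4 (V-383, Vinune, 330 units, £27,175.50):
Base rate for V-383 is £6.58/unit.
Duty = 330 × £6.58 = £2,171.40.
Total = £59,606.82 + £47,203.37 + £38,337.27 + £2,171.40 = £147,318.86.

£147,318.86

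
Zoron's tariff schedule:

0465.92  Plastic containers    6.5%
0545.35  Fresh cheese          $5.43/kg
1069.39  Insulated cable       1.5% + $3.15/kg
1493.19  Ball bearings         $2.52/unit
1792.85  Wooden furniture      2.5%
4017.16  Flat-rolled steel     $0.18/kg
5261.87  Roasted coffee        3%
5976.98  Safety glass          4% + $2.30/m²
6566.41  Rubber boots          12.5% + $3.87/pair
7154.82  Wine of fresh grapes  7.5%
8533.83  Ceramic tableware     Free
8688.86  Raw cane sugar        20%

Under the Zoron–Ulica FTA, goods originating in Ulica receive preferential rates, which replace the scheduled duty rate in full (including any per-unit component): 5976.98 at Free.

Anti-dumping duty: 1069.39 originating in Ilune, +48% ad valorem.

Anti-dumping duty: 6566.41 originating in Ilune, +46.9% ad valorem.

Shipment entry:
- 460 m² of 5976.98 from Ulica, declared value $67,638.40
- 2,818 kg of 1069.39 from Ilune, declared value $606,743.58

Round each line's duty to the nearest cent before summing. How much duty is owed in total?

$309,214.77

Line 1 (5976.98, Ulica, 460 m², $67,638.40):
Base rate for 5976.98 is 4% + $2.30/m².
Origin Ulica qualifies under the Zoron–Ulica agreement and 5976.98 is covered: preferential rate Free applies instead.
Duty = $67,638.40 × 0% = $0.00.
Line 2 (1069.39, Ilune, 2,818 kg, $606,743.58):
Base rate for 1069.39 is 1.5% + $3.15/kg.
Additional duty on 1069.39 from Ilune: +48%. Applied ad valorem rate: 1.5% + 48% = 49.5%.
Duty = $606,743.58 × 49.5% + 2,818 × $3.15 = $309,214.77.
Total = $0.00 + $309,214.77 = $309,214.77.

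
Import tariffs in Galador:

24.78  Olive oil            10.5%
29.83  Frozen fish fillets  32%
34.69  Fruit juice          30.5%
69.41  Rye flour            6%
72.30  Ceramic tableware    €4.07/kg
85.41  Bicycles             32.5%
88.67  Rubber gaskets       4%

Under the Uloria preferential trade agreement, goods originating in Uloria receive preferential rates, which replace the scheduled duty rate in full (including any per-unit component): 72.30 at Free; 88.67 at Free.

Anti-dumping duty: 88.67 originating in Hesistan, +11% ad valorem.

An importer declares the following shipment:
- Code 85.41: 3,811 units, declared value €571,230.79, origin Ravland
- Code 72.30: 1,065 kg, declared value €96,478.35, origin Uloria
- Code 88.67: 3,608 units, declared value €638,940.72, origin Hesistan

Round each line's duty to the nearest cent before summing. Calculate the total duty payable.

Line 1 (85.41, Ravland, 3,811 units, €571,230.79):
Base rate for 85.41 is 32.5%.
Duty = €571,230.79 × 32.5% = €185,650.01.
Line 2 (72.30, Uloria, 1,065 kg, €96,478.35):
Base rate for 72.30 is €4.07/kg.
Origin Uloria qualifies under the Galador–Uloria agreement and 72.30 is covered: preferential rate Free applies instead.
Duty = €96,478.35 × 0% = €0.00.
Line 3 (88.67, Hesistan, 3,608 units, €638,940.72):
Base rate for 88.67 is 4%.
88.67 has an FTA preferential rate, but origin Hesistan is not Uloria; base rate stands.
Additional duty on 88.67 from Hesistan: +11%. Applied ad valorem rate: 4% + 11% = 15%.
Duty = €638,940.72 × 15% = €95,841.11.
Total = €185,650.01 + €0.00 + €95,841.11 = €281,491.12.

€281,491.12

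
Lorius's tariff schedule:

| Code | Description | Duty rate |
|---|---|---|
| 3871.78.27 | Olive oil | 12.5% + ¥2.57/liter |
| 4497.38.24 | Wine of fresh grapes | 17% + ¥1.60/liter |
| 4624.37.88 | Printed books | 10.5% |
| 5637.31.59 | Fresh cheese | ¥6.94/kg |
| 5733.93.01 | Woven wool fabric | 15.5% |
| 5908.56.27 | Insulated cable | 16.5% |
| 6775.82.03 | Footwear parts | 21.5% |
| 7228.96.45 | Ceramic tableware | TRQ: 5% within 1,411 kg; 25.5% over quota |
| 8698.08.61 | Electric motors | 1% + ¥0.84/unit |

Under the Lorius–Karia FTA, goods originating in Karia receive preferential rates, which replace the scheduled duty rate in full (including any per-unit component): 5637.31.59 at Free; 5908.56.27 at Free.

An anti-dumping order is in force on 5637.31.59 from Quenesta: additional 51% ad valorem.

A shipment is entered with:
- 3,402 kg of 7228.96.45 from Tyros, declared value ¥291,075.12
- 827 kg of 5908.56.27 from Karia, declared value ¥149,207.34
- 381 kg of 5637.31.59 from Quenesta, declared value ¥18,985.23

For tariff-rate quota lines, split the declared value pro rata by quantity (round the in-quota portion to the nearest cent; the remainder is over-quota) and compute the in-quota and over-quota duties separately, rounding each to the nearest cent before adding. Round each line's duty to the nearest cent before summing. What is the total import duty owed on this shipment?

¥61,802.11

Line 1 (7228.96.45, Tyros, 3,402 kg, ¥291,075.12):
Code 7228.96.45 is under a tariff-rate quota (threshold 1,411 kg). In-quota: 1,411 kg at 5%; over-quota: 1,991 kg at 25.5%.
Pro-rata value split: in-quota = ¥291,075.12 × 1,411/3,402 = ¥120,725.16; over-quota = ¥291,075.12 − ¥120,725.16 = ¥170,349.96.
In-quota duty = ¥120,725.16 × 5% = ¥6,036.26. Over-quota duty = ¥170,349.96 × 25.5% = ¥43,439.24.
Line duty = ¥6,036.26 + ¥43,439.24 = ¥49,475.50.
Line 2 (5908.56.27, Karia, 827 kg, ¥149,207.34):
Base rate for 5908.56.27 is 16.5%.
Origin Karia qualifies under the Lorius–Karia agreement and 5908.56.27 is covered: preferential rate Free applies instead.
Duty = ¥149,207.34 × 0% = ¥0.00.
Line 3 (5637.31.59, Quenesta, 381 kg, ¥18,985.23):
Base rate for 5637.31.59 is ¥6.94/kg.
5637.31.59 has an FTA preferential rate, but origin Quenesta is not Karia; base rate stands.
Additional duty on 5637.31.59 from Quenesta: +51% ad valorem. Applied ad valorem rate = 51%.
Duty = ¥18,985.23 × 51% + 381 × ¥6.94 = ¥12,326.61.
Total = ¥49,475.50 + ¥0.00 + ¥12,326.61 = ¥61,802.11.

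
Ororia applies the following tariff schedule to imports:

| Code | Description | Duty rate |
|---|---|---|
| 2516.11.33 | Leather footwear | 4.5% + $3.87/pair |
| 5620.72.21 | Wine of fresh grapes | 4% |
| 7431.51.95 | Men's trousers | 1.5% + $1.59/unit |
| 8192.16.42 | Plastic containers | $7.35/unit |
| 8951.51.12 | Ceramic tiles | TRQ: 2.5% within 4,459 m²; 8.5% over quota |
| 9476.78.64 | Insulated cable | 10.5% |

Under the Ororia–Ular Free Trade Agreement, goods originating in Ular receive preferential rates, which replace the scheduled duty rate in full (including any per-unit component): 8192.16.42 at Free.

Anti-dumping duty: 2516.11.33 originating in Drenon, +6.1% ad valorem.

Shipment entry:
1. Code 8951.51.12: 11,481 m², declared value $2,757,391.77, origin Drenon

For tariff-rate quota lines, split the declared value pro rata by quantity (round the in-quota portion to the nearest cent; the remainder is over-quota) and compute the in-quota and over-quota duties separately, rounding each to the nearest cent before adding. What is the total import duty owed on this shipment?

Line 1 (8951.51.12, Drenon, 11,481 m², $2,757,391.77):
Code 8951.51.12 is under a tariff-rate quota (threshold 4,459 m²). In-quota: 4,459 m² at 2.5%; over-quota: 7,022 m² at 8.5%.
Pro-rata value split: in-quota = $2,757,391.77 × 4,459/11,481 = $1,070,918.03; over-quota = $2,757,391.77 − $1,070,918.03 = $1,686,473.74.
In-quota duty = $1,070,918.03 × 2.5% = $26,772.95. Over-quota duty = $1,686,473.74 × 8.5% = $143,350.27.
Line duty = $26,772.95 + $143,350.27 = $170,123.22.

$170,123.22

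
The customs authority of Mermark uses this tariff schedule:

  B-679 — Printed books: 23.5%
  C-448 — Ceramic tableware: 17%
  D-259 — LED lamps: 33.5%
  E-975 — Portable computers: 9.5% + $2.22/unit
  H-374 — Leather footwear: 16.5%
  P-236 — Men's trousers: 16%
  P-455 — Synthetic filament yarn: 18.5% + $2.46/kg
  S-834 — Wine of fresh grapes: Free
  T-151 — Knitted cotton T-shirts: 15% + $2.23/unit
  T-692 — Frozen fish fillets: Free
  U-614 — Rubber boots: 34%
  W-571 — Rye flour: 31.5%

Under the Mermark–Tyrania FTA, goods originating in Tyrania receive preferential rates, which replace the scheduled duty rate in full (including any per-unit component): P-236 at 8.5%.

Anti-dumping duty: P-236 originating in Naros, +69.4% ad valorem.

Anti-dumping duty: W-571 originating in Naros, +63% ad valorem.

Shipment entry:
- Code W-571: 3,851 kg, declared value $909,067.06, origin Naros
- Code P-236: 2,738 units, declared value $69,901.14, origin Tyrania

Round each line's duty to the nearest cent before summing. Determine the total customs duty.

$865,009.97

Line 1 (W-571, Naros, 3,851 kg, $909,067.06):
Base rate for W-571 is 31.5%.
Additional duty on W-571 from Naros: +63%. Applied ad valorem rate: 31.5% + 63% = 94.5%.
Duty = $909,067.06 × 94.5% = $859,068.37.
Line 2 (P-236, Tyrania, 2,738 units, $69,901.14):
Base rate for P-236 is 16%.
Origin Tyrania qualifies under the Mermark–Tyrania agreement and P-236 is covered: preferential rate 8.5% applies instead.
The additional-duty order on P-236 targets Naros, not Tyrania; it does not apply.
Duty = $69,901.14 × 8.5% = $5,941.60.
Total = $859,068.37 + $5,941.60 = $865,009.97.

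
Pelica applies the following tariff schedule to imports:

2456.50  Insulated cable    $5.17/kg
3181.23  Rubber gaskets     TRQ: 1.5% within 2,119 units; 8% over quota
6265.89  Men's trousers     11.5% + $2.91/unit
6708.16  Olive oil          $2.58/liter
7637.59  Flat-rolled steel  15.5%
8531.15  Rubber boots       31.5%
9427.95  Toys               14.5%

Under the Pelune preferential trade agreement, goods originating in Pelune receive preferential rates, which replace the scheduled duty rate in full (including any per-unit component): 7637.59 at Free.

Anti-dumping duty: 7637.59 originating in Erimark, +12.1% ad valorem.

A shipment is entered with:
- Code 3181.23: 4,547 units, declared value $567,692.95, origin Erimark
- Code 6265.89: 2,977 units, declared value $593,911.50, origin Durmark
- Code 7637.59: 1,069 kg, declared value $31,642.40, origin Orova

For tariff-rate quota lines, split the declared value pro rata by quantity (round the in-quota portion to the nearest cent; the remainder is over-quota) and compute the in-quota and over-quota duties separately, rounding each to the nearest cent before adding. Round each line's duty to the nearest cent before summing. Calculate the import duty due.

$110,086.68

Line 1 (3181.23, Erimark, 4,547 units, $567,692.95):
Code 3181.23 is under a tariff-rate quota (threshold 2,119 units). In-quota: 2,119 units at 1.5%; over-quota: 2,428 units at 8%.
Pro-rata value split: in-quota = $567,692.95 × 2,119/4,547 = $264,557.15; over-quota = $567,692.95 − $264,557.15 = $303,135.80.
In-quota duty = $264,557.15 × 1.5% = $3,968.36. Over-quota duty = $303,135.80 × 8% = $24,250.86.
Line duty = $3,968.36 + $24,250.86 = $28,219.22.
Line 2 (6265.89, Durmark, 2,977 units, $593,911.50):
Base rate for 6265.89 is 11.5% + $2.91/unit.
Duty = $593,911.50 × 11.5% + 2,977 × $2.91 = $76,962.89.
Line 3 (7637.59, Orova, 1,069 kg, $31,642.40):
Base rate for 7637.59 is 15.5%.
7637.59 has an FTA preferential rate, but origin Orova is not Pelune; base rate stands.
The additional-duty order on 7637.59 targets Erimark, not Orova; it does not apply.
Duty = $31,642.40 × 15.5% = $4,904.57.
Total = $28,219.22 + $76,962.89 + $4,904.57 = $110,086.68.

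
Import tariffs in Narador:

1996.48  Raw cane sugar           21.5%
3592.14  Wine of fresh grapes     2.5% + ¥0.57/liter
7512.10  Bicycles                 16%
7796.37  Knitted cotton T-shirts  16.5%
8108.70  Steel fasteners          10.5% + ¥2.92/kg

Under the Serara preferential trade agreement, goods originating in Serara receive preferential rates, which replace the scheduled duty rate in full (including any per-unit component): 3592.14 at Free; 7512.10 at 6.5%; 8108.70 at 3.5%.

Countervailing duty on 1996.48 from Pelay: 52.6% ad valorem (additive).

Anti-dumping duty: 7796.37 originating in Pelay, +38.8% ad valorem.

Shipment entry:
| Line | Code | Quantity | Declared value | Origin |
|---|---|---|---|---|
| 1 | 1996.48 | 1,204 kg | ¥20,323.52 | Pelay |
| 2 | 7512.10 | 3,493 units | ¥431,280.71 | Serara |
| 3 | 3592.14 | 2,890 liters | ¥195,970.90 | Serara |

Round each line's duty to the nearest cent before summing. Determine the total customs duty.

Line 1 (1996.48, Pelay, 1,204 kg, ¥20,323.52):
Base rate for 1996.48 is 21.5%.
Additional duty on 1996.48 from Pelay: +52.6%. Applied ad valorem rate: 21.5% + 52.6% = 74.1%.
Duty = ¥20,323.52 × 74.1% = ¥15,059.73.
Line 2 (7512.10, Serara, 3,493 units, ¥431,280.71):
Base rate for 7512.10 is 16%.
Origin Serara qualifies under the Narador–Serara agreement and 7512.10 is covered: preferential rate 6.5% applies instead.
Duty = ¥431,280.71 × 6.5% = ¥28,033.25.
Line 3 (3592.14, Serara, 2,890 liters, ¥195,970.90):
Base rate for 3592.14 is 2.5% + ¥0.57/liter.
Origin Serara qualifies under the Narador–Serara agreement and 3592.14 is covered: preferential rate Free applies instead.
Duty = ¥195,970.90 × 0% = ¥0.00.
Total = ¥15,059.73 + ¥28,033.25 + ¥0.00 = ¥43,092.98.

¥43,092.98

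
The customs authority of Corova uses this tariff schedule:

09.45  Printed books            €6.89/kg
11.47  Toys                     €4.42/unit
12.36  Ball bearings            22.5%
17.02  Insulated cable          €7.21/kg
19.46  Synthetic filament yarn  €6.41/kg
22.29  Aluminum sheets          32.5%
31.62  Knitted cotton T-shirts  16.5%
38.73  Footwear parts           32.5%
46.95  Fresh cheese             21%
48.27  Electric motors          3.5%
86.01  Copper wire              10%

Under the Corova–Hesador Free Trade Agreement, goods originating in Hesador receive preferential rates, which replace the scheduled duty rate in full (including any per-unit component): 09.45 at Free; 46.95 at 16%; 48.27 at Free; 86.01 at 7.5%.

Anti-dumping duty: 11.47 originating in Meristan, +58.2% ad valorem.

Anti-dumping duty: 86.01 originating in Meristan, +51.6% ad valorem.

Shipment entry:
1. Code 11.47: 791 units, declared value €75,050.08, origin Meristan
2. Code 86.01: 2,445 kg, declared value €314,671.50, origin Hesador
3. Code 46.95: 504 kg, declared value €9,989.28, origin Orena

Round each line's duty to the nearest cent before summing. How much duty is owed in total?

€72,873.48

Line 1 (11.47, Meristan, 791 units, €75,050.08):
Base rate for 11.47 is €4.42/unit.
Additional duty on 11.47 from Meristan: +58.2% ad valorem. Applied ad valorem rate = 58.2%.
Duty = €75,050.08 × 58.2% + 791 × €4.42 = €47,175.37.
Line 2 (86.01, Hesador, 2,445 kg, €314,671.50):
Base rate for 86.01 is 10%.
Origin Hesador qualifies under the Corova–Hesador agreement and 86.01 is covered: preferential rate 7.5% applies instead.
The additional-duty order on 86.01 targets Meristan, not Hesador; it does not apply.
Duty = €314,671.50 × 7.5% = €23,600.36.
Line 3 (46.95, Orena, 504 kg, €9,989.28):
Base rate for 46.95 is 21%.
46.95 has an FTA preferential rate, but origin Orena is not Hesador; base rate stands.
Duty = €9,989.28 × 21% = €2,097.75.
Total = €47,175.37 + €23,600.36 + €2,097.75 = €72,873.48.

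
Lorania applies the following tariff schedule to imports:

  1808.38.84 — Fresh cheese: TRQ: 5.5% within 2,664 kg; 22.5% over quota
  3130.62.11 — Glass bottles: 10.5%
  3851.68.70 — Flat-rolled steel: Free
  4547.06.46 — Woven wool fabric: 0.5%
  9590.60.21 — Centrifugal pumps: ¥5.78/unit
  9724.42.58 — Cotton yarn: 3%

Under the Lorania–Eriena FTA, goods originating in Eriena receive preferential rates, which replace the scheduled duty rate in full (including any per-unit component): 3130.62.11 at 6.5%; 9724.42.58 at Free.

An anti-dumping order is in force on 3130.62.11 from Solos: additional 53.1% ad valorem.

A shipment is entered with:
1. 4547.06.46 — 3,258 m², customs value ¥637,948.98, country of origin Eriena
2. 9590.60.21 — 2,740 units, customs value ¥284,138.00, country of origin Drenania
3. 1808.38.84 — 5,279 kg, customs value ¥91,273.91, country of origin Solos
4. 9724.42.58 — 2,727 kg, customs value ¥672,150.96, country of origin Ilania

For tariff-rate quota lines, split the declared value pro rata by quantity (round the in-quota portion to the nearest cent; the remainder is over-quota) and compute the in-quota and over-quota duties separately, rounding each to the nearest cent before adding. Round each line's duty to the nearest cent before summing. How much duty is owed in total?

¥51,897.80

Line 1 (4547.06.46, Eriena, 3,258 m², ¥637,948.98):
Base rate for 4547.06.46 is 0.5%.
Origin Eriena is the FTA partner but 4547.06.46 is not on the preference list; base rate stands.
Duty = ¥637,948.98 × 0.5% = ¥3,189.74.
Line 2 (9590.60.21, Drenania, 2,740 units, ¥284,138.00):
Base rate for 9590.60.21 is ¥5.78/unit.
Duty = 2,740 × ¥5.78 = ¥15,837.20.
Line 3 (1808.38.84, Solos, 5,279 kg, ¥91,273.91):
Code 1808.38.84 is under a tariff-rate quota (threshold 2,664 kg). In-quota: 2,664 kg at 5.5%; over-quota: 2,615 kg at 22.5%.
Pro-rata value split: in-quota = ¥91,273.91 × 2,664/5,279 = ¥46,060.56; over-quota = ¥91,273.91 − ¥46,060.56 = ¥45,213.35.
In-quota duty = ¥46,060.56 × 5.5% = ¥2,533.33. Over-quota duty = ¥45,213.35 × 22.5% = ¥10,173.00.
Line duty = ¥2,533.33 + ¥10,173.00 = ¥12,706.33.
Line 4 (9724.42.58, Ilania, 2,727 kg, ¥672,150.96):
Base rate for 9724.42.58 is 3%.
9724.42.58 has an FTA preferential rate, but origin Ilania is not Eriena; base rate stands.
Duty = ¥672,150.96 × 3% = ¥20,164.53.
Total = ¥3,189.74 + ¥15,837.20 + ¥12,706.33 + ¥20,164.53 = ¥51,897.80.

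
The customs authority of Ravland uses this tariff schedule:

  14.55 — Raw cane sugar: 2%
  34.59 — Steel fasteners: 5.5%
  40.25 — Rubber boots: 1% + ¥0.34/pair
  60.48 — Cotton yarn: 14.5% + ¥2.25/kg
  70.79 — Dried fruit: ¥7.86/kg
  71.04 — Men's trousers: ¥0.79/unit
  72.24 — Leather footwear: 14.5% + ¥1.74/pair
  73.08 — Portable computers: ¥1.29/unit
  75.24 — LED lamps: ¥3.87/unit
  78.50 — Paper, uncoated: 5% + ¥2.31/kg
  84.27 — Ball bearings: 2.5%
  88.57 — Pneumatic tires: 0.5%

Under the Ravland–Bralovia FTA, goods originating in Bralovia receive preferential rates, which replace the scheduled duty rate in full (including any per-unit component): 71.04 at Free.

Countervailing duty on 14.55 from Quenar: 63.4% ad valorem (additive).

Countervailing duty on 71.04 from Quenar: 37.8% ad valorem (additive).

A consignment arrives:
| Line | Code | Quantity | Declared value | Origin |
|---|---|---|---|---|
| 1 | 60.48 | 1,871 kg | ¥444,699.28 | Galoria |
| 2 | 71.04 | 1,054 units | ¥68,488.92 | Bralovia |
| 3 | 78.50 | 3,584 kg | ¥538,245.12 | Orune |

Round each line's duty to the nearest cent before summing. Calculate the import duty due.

Line 1 (60.48, Galoria, 1,871 kg, ¥444,699.28):
Base rate for 60.48 is 14.5% + ¥2.25/kg.
Duty = ¥444,699.28 × 14.5% + 1,871 × ¥2.25 = ¥68,691.15.
Line 2 (71.04, Bralovia, 1,054 units, ¥68,488.92):
Base rate for 71.04 is ¥0.79/unit.
Origin Bralovia qualifies under the Ravland–Bralovia agreement and 71.04 is covered: preferential rate Free applies instead.
The additional-duty order on 71.04 targets Quenar, not Bralovia; it does not apply.
Duty = ¥68,488.92 × 0% = ¥0.00.
Line 3 (78.50, Orune, 3,584 kg, ¥538,245.12):
Base rate for 78.50 is 5% + ¥2.31/kg.
Duty = ¥538,245.12 × 5% + 3,584 × ¥2.31 = ¥35,191.30.
Total = ¥68,691.15 + ¥0.00 + ¥35,191.30 = ¥103,882.45.

¥103,882.45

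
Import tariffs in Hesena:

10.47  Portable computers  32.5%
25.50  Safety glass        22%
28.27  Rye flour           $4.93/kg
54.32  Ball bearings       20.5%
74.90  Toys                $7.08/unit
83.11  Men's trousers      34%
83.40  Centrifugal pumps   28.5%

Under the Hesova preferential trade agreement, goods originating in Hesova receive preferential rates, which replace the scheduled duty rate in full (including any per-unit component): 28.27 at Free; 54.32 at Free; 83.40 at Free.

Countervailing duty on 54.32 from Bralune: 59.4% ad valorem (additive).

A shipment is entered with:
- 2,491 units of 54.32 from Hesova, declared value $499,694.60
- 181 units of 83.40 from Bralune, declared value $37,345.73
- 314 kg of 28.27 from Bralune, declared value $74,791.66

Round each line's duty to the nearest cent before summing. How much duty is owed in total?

Line 1 (54.32, Hesova, 2,491 units, $499,694.60):
Base rate for 54.32 is 20.5%.
Origin Hesova qualifies under the Hesena–Hesova agreement and 54.32 is covered: preferential rate Free applies instead.
The additional-duty order on 54.32 targets Bralune, not Hesova; it does not apply.
Duty = $499,694.60 × 0% = $0.00.
Line 2 (83.40, Bralune, 181 units, $37,345.73):
Base rate for 83.40 is 28.5%.
83.40 has an FTA preferential rate, but origin Bralune is not Hesova; base rate stands.
Duty = $37,345.73 × 28.5% = $10,643.53.
Line 3 (28.27, Bralune, 314 kg, $74,791.66):
Base rate for 28.27 is $4.93/kg.
28.27 has an FTA preferential rate, but origin Bralune is not Hesova; base rate stands.
Duty = 314 × $4.93 = $1,548.02.
Total = $0.00 + $10,643.53 + $1,548.02 = $12,191.55.

$12,191.55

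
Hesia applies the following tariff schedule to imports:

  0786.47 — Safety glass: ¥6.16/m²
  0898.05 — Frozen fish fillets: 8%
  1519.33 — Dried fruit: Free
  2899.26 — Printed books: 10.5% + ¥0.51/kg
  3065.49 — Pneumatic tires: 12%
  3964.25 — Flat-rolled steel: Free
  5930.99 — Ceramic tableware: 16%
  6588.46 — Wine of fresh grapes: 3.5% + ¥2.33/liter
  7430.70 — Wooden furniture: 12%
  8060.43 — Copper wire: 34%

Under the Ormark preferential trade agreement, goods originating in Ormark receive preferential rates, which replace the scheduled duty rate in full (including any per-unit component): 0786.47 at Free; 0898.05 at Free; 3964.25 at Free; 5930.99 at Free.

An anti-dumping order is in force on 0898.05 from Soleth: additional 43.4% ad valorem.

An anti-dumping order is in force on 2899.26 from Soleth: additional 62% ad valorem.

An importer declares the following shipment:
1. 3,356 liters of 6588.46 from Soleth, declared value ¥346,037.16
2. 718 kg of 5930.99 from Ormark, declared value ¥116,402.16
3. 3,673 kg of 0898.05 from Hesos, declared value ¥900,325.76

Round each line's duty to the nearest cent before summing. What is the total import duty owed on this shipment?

¥91,956.84

Line 1 (6588.46, Soleth, 3,356 liters, ¥346,037.16):
Base rate for 6588.46 is 3.5% + ¥2.33/liter.
Duty = ¥346,037.16 × 3.5% + 3,356 × ¥2.33 = ¥19,930.78.
Line 2 (5930.99, Ormark, 718 kg, ¥116,402.16):
Base rate for 5930.99 is 16%.
Origin Ormark qualifies under the Hesia–Ormark agreement and 5930.99 is covered: preferential rate Free applies instead.
Duty = ¥116,402.16 × 0% = ¥0.00.
Line 3 (0898.05, Hesos, 3,673 kg, ¥900,325.76):
Base rate for 0898.05 is 8%.
0898.05 has an FTA preferential rate, but origin Hesos is not Ormark; base rate stands.
The additional-duty order on 0898.05 targets Soleth, not Hesos; it does not apply.
Duty = ¥900,325.76 × 8% = ¥72,026.06.
Total = ¥19,930.78 + ¥0.00 + ¥72,026.06 = ¥91,956.84.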